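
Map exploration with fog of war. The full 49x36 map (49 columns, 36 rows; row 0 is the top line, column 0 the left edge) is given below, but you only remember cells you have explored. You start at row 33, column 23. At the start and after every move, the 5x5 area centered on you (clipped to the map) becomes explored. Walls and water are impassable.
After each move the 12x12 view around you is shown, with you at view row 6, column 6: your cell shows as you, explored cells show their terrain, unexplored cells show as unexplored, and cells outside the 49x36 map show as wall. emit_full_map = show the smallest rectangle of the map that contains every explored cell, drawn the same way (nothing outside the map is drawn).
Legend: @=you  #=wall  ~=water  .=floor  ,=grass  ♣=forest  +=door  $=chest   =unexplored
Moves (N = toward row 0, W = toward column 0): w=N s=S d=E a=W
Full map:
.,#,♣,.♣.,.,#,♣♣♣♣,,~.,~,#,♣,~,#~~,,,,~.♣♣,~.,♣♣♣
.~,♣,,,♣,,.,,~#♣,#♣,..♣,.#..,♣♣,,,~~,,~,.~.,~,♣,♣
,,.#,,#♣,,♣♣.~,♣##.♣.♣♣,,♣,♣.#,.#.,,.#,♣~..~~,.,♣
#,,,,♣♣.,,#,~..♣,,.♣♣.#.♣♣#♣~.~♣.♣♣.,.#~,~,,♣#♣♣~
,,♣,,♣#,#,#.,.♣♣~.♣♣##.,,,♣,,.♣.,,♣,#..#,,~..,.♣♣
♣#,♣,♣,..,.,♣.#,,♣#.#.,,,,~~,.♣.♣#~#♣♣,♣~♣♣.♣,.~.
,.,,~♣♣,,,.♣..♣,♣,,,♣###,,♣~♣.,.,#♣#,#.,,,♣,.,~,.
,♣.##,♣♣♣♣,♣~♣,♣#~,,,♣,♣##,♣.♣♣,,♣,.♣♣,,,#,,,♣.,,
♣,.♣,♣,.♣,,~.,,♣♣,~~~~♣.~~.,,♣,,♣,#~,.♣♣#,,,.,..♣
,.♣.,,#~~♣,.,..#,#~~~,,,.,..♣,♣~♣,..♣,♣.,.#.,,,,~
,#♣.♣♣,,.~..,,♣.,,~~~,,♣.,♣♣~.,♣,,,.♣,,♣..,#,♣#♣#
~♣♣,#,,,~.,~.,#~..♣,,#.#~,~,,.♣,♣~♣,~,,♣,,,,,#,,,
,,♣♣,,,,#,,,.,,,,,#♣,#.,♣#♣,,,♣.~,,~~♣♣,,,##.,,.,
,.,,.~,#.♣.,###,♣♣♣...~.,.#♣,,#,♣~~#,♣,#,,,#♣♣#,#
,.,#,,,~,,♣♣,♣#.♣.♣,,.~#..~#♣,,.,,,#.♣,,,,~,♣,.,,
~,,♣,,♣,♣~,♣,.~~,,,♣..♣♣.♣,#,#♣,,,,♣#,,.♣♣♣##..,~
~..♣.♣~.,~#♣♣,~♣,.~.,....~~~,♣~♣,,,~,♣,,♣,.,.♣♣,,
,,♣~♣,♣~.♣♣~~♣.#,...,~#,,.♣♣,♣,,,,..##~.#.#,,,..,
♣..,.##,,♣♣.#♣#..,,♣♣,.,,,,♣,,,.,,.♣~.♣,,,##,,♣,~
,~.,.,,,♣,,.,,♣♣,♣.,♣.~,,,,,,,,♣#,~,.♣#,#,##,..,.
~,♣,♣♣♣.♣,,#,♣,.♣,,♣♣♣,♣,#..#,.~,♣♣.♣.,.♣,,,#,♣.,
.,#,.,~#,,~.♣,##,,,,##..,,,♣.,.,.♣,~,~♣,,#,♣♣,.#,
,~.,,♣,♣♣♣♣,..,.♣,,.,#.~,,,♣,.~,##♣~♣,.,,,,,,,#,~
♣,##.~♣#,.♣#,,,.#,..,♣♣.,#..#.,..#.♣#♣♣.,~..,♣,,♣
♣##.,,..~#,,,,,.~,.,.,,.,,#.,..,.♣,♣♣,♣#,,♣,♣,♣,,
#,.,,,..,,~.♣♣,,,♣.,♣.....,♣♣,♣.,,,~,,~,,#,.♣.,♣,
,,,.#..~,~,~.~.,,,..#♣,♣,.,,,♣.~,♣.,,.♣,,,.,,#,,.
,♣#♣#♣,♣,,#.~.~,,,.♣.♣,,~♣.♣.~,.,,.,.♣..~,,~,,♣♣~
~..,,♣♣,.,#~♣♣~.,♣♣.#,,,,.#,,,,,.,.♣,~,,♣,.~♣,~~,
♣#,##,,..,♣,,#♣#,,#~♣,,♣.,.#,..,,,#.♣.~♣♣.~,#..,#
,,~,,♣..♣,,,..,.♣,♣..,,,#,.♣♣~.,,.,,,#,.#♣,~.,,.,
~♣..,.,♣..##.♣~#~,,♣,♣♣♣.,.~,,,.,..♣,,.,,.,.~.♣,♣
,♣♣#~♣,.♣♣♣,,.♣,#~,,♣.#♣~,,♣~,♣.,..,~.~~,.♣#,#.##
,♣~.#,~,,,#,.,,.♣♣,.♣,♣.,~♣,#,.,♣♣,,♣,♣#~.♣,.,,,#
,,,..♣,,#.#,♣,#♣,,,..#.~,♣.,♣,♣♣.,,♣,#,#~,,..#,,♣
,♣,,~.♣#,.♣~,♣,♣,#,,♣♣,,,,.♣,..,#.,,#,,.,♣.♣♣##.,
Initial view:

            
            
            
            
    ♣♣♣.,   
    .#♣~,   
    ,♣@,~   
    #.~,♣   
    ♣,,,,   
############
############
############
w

            
            
            
            
    ,,,#,   
    ♣♣♣.,   
    .#@~,   
    ,♣.,~   
    #.~,♣   
    ♣,,,,   
############
############

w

            
            
            
            
    ,,♣.,   
    ,,,#,   
    ♣♣@.,   
    .#♣~,   
    ,♣.,~   
    #.~,♣   
    ♣,,,,   
############

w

            
            
            
            
    ,,,,.   
    ,,♣.,   
    ,,@#,   
    ♣♣♣.,   
    .#♣~,   
    ,♣.,~   
    #.~,♣   
    ♣,,,,   

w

            
            
            
            
    ♣,,~♣   
    ,,,,.   
    ,,@.,   
    ,,,#,   
    ♣♣♣.,   
    .#♣~,   
    ,♣.,~   
    #.~,♣   

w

            
            
            
            
    ♣,♣,.   
    ♣,,~♣   
    ,,@,.   
    ,,♣.,   
    ,,,#,   
    ♣♣♣.,   
    .#♣~,   
    ,♣.,~   

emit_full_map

♣,♣,.
♣,,~♣
,,@,.
,,♣.,
,,,#,
♣♣♣.,
.#♣~,
,♣.,~
#.~,♣
♣,,,,

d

            
            
            
            
   ♣,♣,.,   
   ♣,,~♣.   
   ,,,@.#   
   ,,♣.,.   
   ,,,#,.   
   ♣♣♣.,    
   .#♣~,    
   ,♣.,~    

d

            
            
            
            
  ♣,♣,.,,   
  ♣,,~♣.♣   
  ,,,,@#,   
  ,,♣.,.#   
  ,,,#,.♣   
  ♣♣♣.,     
  .#♣~,     
  ,♣.,~     

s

            
            
            
  ♣,♣,.,,   
  ♣,,~♣.♣   
  ,,,,.#,   
  ,,♣.@.#   
  ,,,#,.♣   
  ♣♣♣.,.~   
  .#♣~,     
  ,♣.,~     
  #.~,♣     

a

            
            
            
   ♣,♣,.,,  
   ♣,,~♣.♣  
   ,,,,.#,  
   ,,♣@,.#  
   ,,,#,.♣  
   ♣♣♣.,.~  
   .#♣~,    
   ,♣.,~    
   #.~,♣    

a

            
            
            
    ♣,♣,.,, 
    ♣,,~♣.♣ 
    ,,,,.#, 
    ,,@.,.# 
    ,,,#,.♣ 
    ♣♣♣.,.~ 
    .#♣~,   
    ,♣.,~   
    #.~,♣   

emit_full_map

♣,♣,.,,
♣,,~♣.♣
,,,,.#,
,,@.,.#
,,,#,.♣
♣♣♣.,.~
.#♣~,  
,♣.,~  
#.~,♣  
♣,,,,  

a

            
            
            
     ♣,♣,.,,
    .♣,,~♣.♣
    #,,,,.#,
    ♣,@♣.,.#
    .,,,#,.♣
    ,♣♣♣.,.~
     .#♣~,  
     ,♣.,~  
     #.~,♣  

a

            
            
            
      ♣,♣,.,
    ♣.♣,,~♣.
    .#,,,,.#
    ~♣@,♣.,.
    ..,,,#,.
    ♣,♣♣♣.,.
      .#♣~, 
      ,♣.,~ 
      #.~,♣ 

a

            
            
            
       ♣,♣,.
    .♣.♣,,~♣
    ♣.#,,,,.
    #~@,,♣.,
    ♣..,,,#,
    ,♣,♣♣♣.,
       .#♣~,
       ,♣.,~
       #.~,♣

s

            
            
       ♣,♣,.
    .♣.♣,,~♣
    ♣.#,,,,.
    #~♣,,♣.,
    ♣.@,,,#,
    ,♣,♣♣♣.,
    ,,♣.#♣~,
       ,♣.,~
       #.~,♣
       ♣,,,,

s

            
       ♣,♣,.
    .♣.♣,,~♣
    ♣.#,,,,.
    #~♣,,♣.,
    ♣..,,,#,
    ,♣@♣♣♣.,
    ,,♣.#♣~,
    ,.♣,♣.,~
       #.~,♣
       ♣,,,,
############

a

            
        ♣,♣,
     .♣.♣,,~
     ♣.#,,,,
    ,#~♣,,♣.
    ,♣..,,,#
    ,,@,♣♣♣.
    ~,,♣.#♣~
    ♣,.♣,♣.,
        #.~,
        ♣,,,
############

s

        ♣,♣,
     .♣.♣,,~
     ♣.#,,,,
    ,#~♣,,♣.
    ,♣..,,,#
    ,,♣,♣♣♣.
    ~,@♣.#♣~
    ♣,.♣,♣.,
    ,,..#.~,
        ♣,,,
############
############

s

     .♣.♣,,~
     ♣.#,,,,
    ,#~♣,,♣.
    ,♣..,,,#
    ,,♣,♣♣♣.
    ~,,♣.#♣~
    ♣,@♣,♣.,
    ,,..#.~,
    #,,♣♣,,,
############
############
############

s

     ♣.#,,,,
    ,#~♣,,♣.
    ,♣..,,,#
    ,,♣,♣♣♣.
    ~,,♣.#♣~
    ♣,.♣,♣.,
    ,,@.#.~,
    #,,♣♣,,,
############
############
############
############

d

    ♣.#,,,,.
   ,#~♣,,♣.,
   ,♣..,,,#,
   ,,♣,♣♣♣.,
   ~,,♣.#♣~,
   ♣,.♣,♣.,~
   ,,.@#.~,♣
   #,,♣♣,,,,
############
############
############
############

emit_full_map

    ♣,♣,.,,
 .♣.♣,,~♣.♣
 ♣.#,,,,.#,
,#~♣,,♣.,.#
,♣..,,,#,.♣
,,♣,♣♣♣.,.~
~,,♣.#♣~,  
♣,.♣,♣.,~  
,,.@#.~,♣  
#,,♣♣,,,,  


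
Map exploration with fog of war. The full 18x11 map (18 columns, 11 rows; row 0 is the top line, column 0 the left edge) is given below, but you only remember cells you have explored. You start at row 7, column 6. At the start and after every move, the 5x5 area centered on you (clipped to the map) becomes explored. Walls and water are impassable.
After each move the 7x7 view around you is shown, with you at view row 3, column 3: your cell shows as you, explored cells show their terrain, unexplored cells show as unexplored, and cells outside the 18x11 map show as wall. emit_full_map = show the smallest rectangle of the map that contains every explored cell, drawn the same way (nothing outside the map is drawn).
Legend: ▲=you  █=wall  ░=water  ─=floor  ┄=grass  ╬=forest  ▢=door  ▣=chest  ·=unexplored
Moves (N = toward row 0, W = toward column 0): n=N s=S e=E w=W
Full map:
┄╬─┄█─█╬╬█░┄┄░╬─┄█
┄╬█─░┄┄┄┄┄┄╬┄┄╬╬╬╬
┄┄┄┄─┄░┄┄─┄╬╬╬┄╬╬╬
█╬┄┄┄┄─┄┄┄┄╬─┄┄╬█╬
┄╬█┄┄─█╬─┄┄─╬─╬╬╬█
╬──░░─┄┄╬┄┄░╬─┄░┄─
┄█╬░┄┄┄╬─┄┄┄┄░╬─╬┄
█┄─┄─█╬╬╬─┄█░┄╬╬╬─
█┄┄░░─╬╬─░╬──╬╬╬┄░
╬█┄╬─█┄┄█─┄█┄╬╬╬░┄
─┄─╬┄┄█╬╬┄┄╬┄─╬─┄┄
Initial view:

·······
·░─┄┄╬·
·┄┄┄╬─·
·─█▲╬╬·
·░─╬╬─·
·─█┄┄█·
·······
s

·░─┄┄╬·
·┄┄┄╬─·
·─█╬╬╬·
·░─▲╬─·
·─█┄┄█·
·┄┄█╬╬·
███████

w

··░─┄┄╬
·░┄┄┄╬─
·┄─█╬╬╬
·░░▲╬╬─
·╬─█┄┄█
·╬┄┄█╬╬
███████

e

·░─┄┄╬·
░┄┄┄╬─·
┄─█╬╬╬·
░░─▲╬─·
╬─█┄┄█·
╬┄┄█╬╬·
███████

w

··░─┄┄╬
·░┄┄┄╬─
·┄─█╬╬╬
·░░▲╬╬─
·╬─█┄┄█
·╬┄┄█╬╬
███████

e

·░─┄┄╬·
░┄┄┄╬─·
┄─█╬╬╬·
░░─▲╬─·
╬─█┄┄█·
╬┄┄█╬╬·
███████

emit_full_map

·░─┄┄╬
░┄┄┄╬─
┄─█╬╬╬
░░─▲╬─
╬─█┄┄█
╬┄┄█╬╬

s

░┄┄┄╬─·
┄─█╬╬╬·
░░─╬╬─·
╬─█▲┄█·
╬┄┄█╬╬·
███████
███████

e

┄┄┄╬─··
─█╬╬╬─·
░─╬╬─░·
─█┄▲█─·
┄┄█╬╬┄·
███████
███████

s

─█╬╬╬─·
░─╬╬─░·
─█┄┄█─·
┄┄█▲╬┄·
███████
███████
███████

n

┄┄┄╬─··
─█╬╬╬─·
░─╬╬─░·
─█┄▲█─·
┄┄█╬╬┄·
███████
███████

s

─█╬╬╬─·
░─╬╬─░·
─█┄┄█─·
┄┄█▲╬┄·
███████
███████
███████

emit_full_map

·░─┄┄╬·
░┄┄┄╬─·
┄─█╬╬╬─
░░─╬╬─░
╬─█┄┄█─
╬┄┄█▲╬┄


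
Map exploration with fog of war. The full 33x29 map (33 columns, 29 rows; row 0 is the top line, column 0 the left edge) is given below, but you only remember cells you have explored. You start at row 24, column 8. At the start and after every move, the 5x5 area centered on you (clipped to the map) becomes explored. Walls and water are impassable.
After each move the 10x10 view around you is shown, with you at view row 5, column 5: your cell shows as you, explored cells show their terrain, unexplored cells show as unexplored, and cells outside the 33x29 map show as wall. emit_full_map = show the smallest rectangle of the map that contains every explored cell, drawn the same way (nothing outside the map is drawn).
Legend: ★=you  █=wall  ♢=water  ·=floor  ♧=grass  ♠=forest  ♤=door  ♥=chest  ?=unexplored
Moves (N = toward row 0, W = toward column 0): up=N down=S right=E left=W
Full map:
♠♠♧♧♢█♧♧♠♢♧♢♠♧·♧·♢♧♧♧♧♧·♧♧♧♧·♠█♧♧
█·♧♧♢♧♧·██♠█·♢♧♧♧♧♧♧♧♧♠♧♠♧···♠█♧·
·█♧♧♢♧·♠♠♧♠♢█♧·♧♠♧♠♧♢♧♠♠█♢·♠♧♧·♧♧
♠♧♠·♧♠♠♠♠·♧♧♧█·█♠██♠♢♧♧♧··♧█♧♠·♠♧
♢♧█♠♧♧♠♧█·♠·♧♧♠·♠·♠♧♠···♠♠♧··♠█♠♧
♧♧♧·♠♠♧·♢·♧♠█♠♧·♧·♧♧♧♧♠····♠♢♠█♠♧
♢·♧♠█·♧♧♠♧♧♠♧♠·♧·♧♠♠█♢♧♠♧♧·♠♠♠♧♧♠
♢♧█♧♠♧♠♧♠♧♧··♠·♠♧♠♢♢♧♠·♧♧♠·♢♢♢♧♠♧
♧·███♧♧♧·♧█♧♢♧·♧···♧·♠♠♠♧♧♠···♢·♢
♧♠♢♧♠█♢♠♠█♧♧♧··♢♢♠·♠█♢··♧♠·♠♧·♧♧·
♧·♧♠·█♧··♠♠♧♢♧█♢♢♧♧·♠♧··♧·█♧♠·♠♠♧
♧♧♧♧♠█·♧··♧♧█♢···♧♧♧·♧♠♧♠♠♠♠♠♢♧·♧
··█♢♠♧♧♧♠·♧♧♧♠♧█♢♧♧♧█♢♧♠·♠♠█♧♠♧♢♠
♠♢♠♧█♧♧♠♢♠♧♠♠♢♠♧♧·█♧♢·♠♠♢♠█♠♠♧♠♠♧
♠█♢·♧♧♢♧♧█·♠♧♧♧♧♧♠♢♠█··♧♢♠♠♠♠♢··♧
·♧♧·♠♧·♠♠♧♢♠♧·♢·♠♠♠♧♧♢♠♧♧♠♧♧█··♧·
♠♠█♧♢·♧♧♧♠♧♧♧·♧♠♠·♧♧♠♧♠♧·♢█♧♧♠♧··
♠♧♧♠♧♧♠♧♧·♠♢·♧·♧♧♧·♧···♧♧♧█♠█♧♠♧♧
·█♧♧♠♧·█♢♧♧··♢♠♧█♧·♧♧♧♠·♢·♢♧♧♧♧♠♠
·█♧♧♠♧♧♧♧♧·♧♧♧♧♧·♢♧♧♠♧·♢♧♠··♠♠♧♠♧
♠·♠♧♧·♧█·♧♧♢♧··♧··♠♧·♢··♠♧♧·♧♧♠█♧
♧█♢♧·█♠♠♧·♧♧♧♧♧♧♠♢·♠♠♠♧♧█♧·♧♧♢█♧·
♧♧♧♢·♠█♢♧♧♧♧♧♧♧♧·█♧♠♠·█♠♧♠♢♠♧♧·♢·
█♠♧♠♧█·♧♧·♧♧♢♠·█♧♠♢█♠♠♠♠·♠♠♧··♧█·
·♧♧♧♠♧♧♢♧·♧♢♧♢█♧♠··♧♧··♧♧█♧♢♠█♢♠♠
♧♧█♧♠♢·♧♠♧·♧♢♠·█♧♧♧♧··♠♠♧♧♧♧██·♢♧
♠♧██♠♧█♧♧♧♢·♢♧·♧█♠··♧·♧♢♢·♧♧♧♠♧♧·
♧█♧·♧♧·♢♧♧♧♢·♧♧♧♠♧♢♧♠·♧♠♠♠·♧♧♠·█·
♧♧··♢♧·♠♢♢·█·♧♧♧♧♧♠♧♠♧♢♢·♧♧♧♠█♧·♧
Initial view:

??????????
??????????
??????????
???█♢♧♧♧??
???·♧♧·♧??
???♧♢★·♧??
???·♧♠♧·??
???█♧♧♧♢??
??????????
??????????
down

??????????
??????????
???█♢♧♧♧??
???·♧♧·♧??
???♧♢♧·♧??
???·♧★♧·??
???█♧♧♧♢??
???·♢♧♧♧??
??????????
██████████

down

??????????
???█♢♧♧♧??
???·♧♧·♧??
???♧♢♧·♧??
???·♧♠♧·??
???█♧★♧♢??
???·♢♧♧♧??
???·♠♢♢·??
██████████
██████████

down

???█♢♧♧♧??
???·♧♧·♧??
???♧♢♧·♧??
???·♧♠♧·??
???█♧♧♧♢??
???·♢★♧♧??
???·♠♢♢·??
██████████
██████████
██████████

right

??█♢♧♧♧???
??·♧♧·♧???
??♧♢♧·♧???
??·♧♠♧·♧??
??█♧♧♧♢·??
??·♢♧★♧♢??
??·♠♢♢·█??
██████████
██████████
██████████

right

?█♢♧♧♧????
?·♧♧·♧????
?♧♢♧·♧????
?·♧♠♧·♧♢??
?█♧♧♧♢·♢??
?·♢♧♧★♢·??
?·♠♢♢·█·??
██████████
██████████
██████████

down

?·♧♧·♧????
?♧♢♧·♧????
?·♧♠♧·♧♢??
?█♧♧♧♢·♢??
?·♢♧♧♧♢·??
?·♠♢♢★█·??
██████████
██████████
██████████
██████████

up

?█♢♧♧♧????
?·♧♧·♧????
?♧♢♧·♧????
?·♧♠♧·♧♢??
?█♧♧♧♢·♢??
?·♢♧♧★♢·??
?·♠♢♢·█·??
██████████
██████████
██████████

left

??█♢♧♧♧???
??·♧♧·♧???
??♧♢♧·♧???
??·♧♠♧·♧♢?
??█♧♧♧♢·♢?
??·♢♧★♧♢·?
??·♠♢♢·█·?
██████████
██████████
██████████

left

???█♢♧♧♧??
???·♧♧·♧??
???♧♢♧·♧??
???·♧♠♧·♧♢
???█♧♧♧♢·♢
???·♢★♧♧♢·
???·♠♢♢·█·
██████████
██████████
██████████

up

??????????
???█♢♧♧♧??
???·♧♧·♧??
???♧♢♧·♧??
???·♧♠♧·♧♢
???█♧★♧♢·♢
???·♢♧♧♧♢·
???·♠♢♢·█·
██████████
██████████

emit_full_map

█♢♧♧♧??
·♧♧·♧??
♧♢♧·♧??
·♧♠♧·♧♢
█♧★♧♢·♢
·♢♧♧♧♢·
·♠♢♢·█·

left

??????????
????█♢♧♧♧?
????·♧♧·♧?
???♧♧♢♧·♧?
???♢·♧♠♧·♧
???♧█★♧♧♢·
???♧·♢♧♧♧♢
???♧·♠♢♢·█
██████████
██████████

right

??????????
???█♢♧♧♧??
???·♧♧·♧??
??♧♧♢♧·♧??
??♢·♧♠♧·♧♢
??♧█♧★♧♢·♢
??♧·♢♧♧♧♢·
??♧·♠♢♢·█·
██████████
██████████

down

???█♢♧♧♧??
???·♧♧·♧??
??♧♧♢♧·♧??
??♢·♧♠♧·♧♢
??♧█♧♧♧♢·♢
??♧·♢★♧♧♢·
??♧·♠♢♢·█·
██████████
██████████
██████████

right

??█♢♧♧♧???
??·♧♧·♧???
?♧♧♢♧·♧???
?♢·♧♠♧·♧♢?
?♧█♧♧♧♢·♢?
?♧·♢♧★♧♢·?
?♧·♠♢♢·█·?
██████████
██████████
██████████

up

??????????
??█♢♧♧♧???
??·♧♧·♧???
?♧♧♢♧·♧♢??
?♢·♧♠♧·♧♢?
?♧█♧♧★♢·♢?
?♧·♢♧♧♧♢·?
?♧·♠♢♢·█·?
██████████
██████████

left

??????????
???█♢♧♧♧??
???·♧♧·♧??
??♧♧♢♧·♧♢?
??♢·♧♠♧·♧♢
??♧█♧★♧♢·♢
??♧·♢♧♧♧♢·
??♧·♠♢♢·█·
██████████
██████████

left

??????????
????█♢♧♧♧?
????·♧♧·♧?
???♧♧♢♧·♧♢
???♢·♧♠♧·♧
???♧█★♧♧♢·
???♧·♢♧♧♧♢
???♧·♠♢♢·█
██████████
██████████

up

??????????
??????????
????█♢♧♧♧?
???█·♧♧·♧?
???♧♧♢♧·♧♢
???♢·★♠♧·♧
???♧█♧♧♧♢·
???♧·♢♧♧♧♢
???♧·♠♢♢·█
██████████

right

??????????
??????????
???█♢♧♧♧??
??█·♧♧·♧??
??♧♧♢♧·♧♢?
??♢·♧★♧·♧♢
??♧█♧♧♧♢·♢
??♧·♢♧♧♧♢·
??♧·♠♢♢·█·
██████████

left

??????????
??????????
????█♢♧♧♧?
???█·♧♧·♧?
???♧♧♢♧·♧♢
???♢·★♠♧·♧
???♧█♧♧♧♢·
???♧·♢♧♧♧♢
???♧·♠♢♢·█
██████████

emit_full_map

?█♢♧♧♧??
█·♧♧·♧??
♧♧♢♧·♧♢?
♢·★♠♧·♧♢
♧█♧♧♧♢·♢
♧·♢♧♧♧♢·
♧·♠♢♢·█·

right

??????????
??????????
???█♢♧♧♧??
??█·♧♧·♧??
??♧♧♢♧·♧♢?
??♢·♧★♧·♧♢
??♧█♧♧♧♢·♢
??♧·♢♧♧♧♢·
??♧·♠♢♢·█·
██████████


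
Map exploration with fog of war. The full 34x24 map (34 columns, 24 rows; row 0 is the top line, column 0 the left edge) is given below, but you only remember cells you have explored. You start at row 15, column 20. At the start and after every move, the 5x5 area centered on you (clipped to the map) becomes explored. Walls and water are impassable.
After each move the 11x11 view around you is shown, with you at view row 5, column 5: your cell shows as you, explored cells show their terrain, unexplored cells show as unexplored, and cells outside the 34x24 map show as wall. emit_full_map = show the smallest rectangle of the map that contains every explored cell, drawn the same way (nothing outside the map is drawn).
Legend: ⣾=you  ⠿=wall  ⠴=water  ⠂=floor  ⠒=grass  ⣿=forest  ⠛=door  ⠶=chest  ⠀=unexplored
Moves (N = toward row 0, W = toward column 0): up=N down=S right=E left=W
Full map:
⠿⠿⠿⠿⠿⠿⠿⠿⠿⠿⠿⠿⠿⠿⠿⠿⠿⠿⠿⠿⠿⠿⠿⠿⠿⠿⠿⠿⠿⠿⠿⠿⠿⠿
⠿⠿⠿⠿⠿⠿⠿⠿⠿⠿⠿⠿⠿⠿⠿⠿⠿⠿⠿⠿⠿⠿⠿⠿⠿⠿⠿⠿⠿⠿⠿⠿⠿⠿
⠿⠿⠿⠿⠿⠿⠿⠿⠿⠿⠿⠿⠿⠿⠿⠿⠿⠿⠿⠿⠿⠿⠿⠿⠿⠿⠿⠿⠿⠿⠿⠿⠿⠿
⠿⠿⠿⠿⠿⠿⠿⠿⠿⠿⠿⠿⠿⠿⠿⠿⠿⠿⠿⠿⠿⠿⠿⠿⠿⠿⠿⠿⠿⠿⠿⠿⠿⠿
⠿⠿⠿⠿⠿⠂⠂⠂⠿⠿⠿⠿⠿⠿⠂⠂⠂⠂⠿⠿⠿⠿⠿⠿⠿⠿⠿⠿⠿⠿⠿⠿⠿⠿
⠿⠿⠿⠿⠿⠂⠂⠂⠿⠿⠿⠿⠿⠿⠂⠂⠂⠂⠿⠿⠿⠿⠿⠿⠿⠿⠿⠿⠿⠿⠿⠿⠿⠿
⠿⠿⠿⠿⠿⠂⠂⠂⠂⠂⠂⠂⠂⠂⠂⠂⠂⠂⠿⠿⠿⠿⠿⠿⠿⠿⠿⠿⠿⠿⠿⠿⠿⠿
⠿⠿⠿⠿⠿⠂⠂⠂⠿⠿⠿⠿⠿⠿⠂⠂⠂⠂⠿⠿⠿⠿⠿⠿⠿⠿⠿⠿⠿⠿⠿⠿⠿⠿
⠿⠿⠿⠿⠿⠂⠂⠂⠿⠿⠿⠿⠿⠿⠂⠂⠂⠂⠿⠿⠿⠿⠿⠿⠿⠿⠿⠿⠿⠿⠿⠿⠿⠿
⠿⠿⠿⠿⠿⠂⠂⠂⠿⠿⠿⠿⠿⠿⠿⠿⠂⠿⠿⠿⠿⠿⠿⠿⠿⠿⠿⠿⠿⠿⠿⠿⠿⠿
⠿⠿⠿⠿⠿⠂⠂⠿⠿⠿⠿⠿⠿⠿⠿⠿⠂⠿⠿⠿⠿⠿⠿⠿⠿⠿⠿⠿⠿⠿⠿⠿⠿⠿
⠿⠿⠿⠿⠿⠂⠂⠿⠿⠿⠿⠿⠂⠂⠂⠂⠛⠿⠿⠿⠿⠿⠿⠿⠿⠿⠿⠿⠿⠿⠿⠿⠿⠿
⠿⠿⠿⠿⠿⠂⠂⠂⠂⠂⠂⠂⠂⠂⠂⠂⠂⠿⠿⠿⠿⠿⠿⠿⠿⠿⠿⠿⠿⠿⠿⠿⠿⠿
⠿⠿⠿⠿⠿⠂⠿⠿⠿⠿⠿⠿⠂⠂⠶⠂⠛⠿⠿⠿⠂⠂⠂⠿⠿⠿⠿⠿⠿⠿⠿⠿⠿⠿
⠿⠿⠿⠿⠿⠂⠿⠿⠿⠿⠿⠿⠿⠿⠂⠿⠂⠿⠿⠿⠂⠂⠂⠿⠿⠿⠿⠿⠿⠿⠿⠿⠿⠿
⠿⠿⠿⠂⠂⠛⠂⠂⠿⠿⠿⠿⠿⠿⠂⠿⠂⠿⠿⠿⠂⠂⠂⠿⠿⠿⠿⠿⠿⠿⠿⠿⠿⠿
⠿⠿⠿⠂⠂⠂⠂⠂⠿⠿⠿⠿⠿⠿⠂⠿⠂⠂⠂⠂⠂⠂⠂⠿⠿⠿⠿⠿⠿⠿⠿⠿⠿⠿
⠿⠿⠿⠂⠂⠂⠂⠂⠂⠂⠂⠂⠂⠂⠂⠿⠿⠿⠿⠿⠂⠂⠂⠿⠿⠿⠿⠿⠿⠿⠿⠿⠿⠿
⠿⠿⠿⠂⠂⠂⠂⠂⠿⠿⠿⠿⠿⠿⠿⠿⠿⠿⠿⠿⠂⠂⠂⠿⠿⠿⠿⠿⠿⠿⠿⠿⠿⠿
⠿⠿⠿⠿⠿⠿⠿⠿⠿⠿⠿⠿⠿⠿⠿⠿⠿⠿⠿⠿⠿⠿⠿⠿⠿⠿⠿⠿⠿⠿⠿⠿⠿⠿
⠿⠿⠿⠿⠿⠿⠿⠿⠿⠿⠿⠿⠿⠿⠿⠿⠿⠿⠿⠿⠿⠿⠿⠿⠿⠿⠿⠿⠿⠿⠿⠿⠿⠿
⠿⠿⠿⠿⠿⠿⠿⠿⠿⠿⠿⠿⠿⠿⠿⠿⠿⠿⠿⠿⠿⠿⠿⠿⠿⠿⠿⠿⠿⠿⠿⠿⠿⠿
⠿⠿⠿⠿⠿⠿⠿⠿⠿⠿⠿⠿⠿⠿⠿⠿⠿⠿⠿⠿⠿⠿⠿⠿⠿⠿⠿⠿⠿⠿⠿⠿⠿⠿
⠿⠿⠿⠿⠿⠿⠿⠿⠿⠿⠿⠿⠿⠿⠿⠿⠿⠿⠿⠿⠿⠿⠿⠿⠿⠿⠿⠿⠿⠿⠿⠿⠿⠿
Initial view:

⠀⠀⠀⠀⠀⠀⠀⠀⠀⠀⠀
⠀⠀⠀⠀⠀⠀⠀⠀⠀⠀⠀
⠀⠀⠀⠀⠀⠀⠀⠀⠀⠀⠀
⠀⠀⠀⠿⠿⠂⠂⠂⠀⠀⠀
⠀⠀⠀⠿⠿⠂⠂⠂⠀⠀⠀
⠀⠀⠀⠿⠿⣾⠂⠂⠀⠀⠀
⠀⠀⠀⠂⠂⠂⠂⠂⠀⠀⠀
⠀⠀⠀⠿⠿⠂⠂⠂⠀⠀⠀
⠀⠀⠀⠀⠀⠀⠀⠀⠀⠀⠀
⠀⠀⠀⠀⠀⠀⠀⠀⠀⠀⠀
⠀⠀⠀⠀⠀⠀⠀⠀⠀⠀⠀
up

⠀⠀⠀⠀⠀⠀⠀⠀⠀⠀⠀
⠀⠀⠀⠀⠀⠀⠀⠀⠀⠀⠀
⠀⠀⠀⠀⠀⠀⠀⠀⠀⠀⠀
⠀⠀⠀⠿⠿⠿⠿⠿⠀⠀⠀
⠀⠀⠀⠿⠿⠂⠂⠂⠀⠀⠀
⠀⠀⠀⠿⠿⣾⠂⠂⠀⠀⠀
⠀⠀⠀⠿⠿⠂⠂⠂⠀⠀⠀
⠀⠀⠀⠂⠂⠂⠂⠂⠀⠀⠀
⠀⠀⠀⠿⠿⠂⠂⠂⠀⠀⠀
⠀⠀⠀⠀⠀⠀⠀⠀⠀⠀⠀
⠀⠀⠀⠀⠀⠀⠀⠀⠀⠀⠀

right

⠀⠀⠀⠀⠀⠀⠀⠀⠀⠀⠀
⠀⠀⠀⠀⠀⠀⠀⠀⠀⠀⠀
⠀⠀⠀⠀⠀⠀⠀⠀⠀⠀⠀
⠀⠀⠿⠿⠿⠿⠿⠿⠀⠀⠀
⠀⠀⠿⠿⠂⠂⠂⠿⠀⠀⠀
⠀⠀⠿⠿⠂⣾⠂⠿⠀⠀⠀
⠀⠀⠿⠿⠂⠂⠂⠿⠀⠀⠀
⠀⠀⠂⠂⠂⠂⠂⠿⠀⠀⠀
⠀⠀⠿⠿⠂⠂⠂⠀⠀⠀⠀
⠀⠀⠀⠀⠀⠀⠀⠀⠀⠀⠀
⠀⠀⠀⠀⠀⠀⠀⠀⠀⠀⠀

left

⠀⠀⠀⠀⠀⠀⠀⠀⠀⠀⠀
⠀⠀⠀⠀⠀⠀⠀⠀⠀⠀⠀
⠀⠀⠀⠀⠀⠀⠀⠀⠀⠀⠀
⠀⠀⠀⠿⠿⠿⠿⠿⠿⠀⠀
⠀⠀⠀⠿⠿⠂⠂⠂⠿⠀⠀
⠀⠀⠀⠿⠿⣾⠂⠂⠿⠀⠀
⠀⠀⠀⠿⠿⠂⠂⠂⠿⠀⠀
⠀⠀⠀⠂⠂⠂⠂⠂⠿⠀⠀
⠀⠀⠀⠿⠿⠂⠂⠂⠀⠀⠀
⠀⠀⠀⠀⠀⠀⠀⠀⠀⠀⠀
⠀⠀⠀⠀⠀⠀⠀⠀⠀⠀⠀

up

⠀⠀⠀⠀⠀⠀⠀⠀⠀⠀⠀
⠀⠀⠀⠀⠀⠀⠀⠀⠀⠀⠀
⠀⠀⠀⠀⠀⠀⠀⠀⠀⠀⠀
⠀⠀⠀⠿⠿⠿⠿⠿⠀⠀⠀
⠀⠀⠀⠿⠿⠿⠿⠿⠿⠀⠀
⠀⠀⠀⠿⠿⣾⠂⠂⠿⠀⠀
⠀⠀⠀⠿⠿⠂⠂⠂⠿⠀⠀
⠀⠀⠀⠿⠿⠂⠂⠂⠿⠀⠀
⠀⠀⠀⠂⠂⠂⠂⠂⠿⠀⠀
⠀⠀⠀⠿⠿⠂⠂⠂⠀⠀⠀
⠀⠀⠀⠀⠀⠀⠀⠀⠀⠀⠀

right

⠀⠀⠀⠀⠀⠀⠀⠀⠀⠀⠀
⠀⠀⠀⠀⠀⠀⠀⠀⠀⠀⠀
⠀⠀⠀⠀⠀⠀⠀⠀⠀⠀⠀
⠀⠀⠿⠿⠿⠿⠿⠿⠀⠀⠀
⠀⠀⠿⠿⠿⠿⠿⠿⠀⠀⠀
⠀⠀⠿⠿⠂⣾⠂⠿⠀⠀⠀
⠀⠀⠿⠿⠂⠂⠂⠿⠀⠀⠀
⠀⠀⠿⠿⠂⠂⠂⠿⠀⠀⠀
⠀⠀⠂⠂⠂⠂⠂⠿⠀⠀⠀
⠀⠀⠿⠿⠂⠂⠂⠀⠀⠀⠀
⠀⠀⠀⠀⠀⠀⠀⠀⠀⠀⠀

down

⠀⠀⠀⠀⠀⠀⠀⠀⠀⠀⠀
⠀⠀⠀⠀⠀⠀⠀⠀⠀⠀⠀
⠀⠀⠿⠿⠿⠿⠿⠿⠀⠀⠀
⠀⠀⠿⠿⠿⠿⠿⠿⠀⠀⠀
⠀⠀⠿⠿⠂⠂⠂⠿⠀⠀⠀
⠀⠀⠿⠿⠂⣾⠂⠿⠀⠀⠀
⠀⠀⠿⠿⠂⠂⠂⠿⠀⠀⠀
⠀⠀⠂⠂⠂⠂⠂⠿⠀⠀⠀
⠀⠀⠿⠿⠂⠂⠂⠀⠀⠀⠀
⠀⠀⠀⠀⠀⠀⠀⠀⠀⠀⠀
⠀⠀⠀⠀⠀⠀⠀⠀⠀⠀⠀

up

⠀⠀⠀⠀⠀⠀⠀⠀⠀⠀⠀
⠀⠀⠀⠀⠀⠀⠀⠀⠀⠀⠀
⠀⠀⠀⠀⠀⠀⠀⠀⠀⠀⠀
⠀⠀⠿⠿⠿⠿⠿⠿⠀⠀⠀
⠀⠀⠿⠿⠿⠿⠿⠿⠀⠀⠀
⠀⠀⠿⠿⠂⣾⠂⠿⠀⠀⠀
⠀⠀⠿⠿⠂⠂⠂⠿⠀⠀⠀
⠀⠀⠿⠿⠂⠂⠂⠿⠀⠀⠀
⠀⠀⠂⠂⠂⠂⠂⠿⠀⠀⠀
⠀⠀⠿⠿⠂⠂⠂⠀⠀⠀⠀
⠀⠀⠀⠀⠀⠀⠀⠀⠀⠀⠀

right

⠀⠀⠀⠀⠀⠀⠀⠀⠀⠀⠀
⠀⠀⠀⠀⠀⠀⠀⠀⠀⠀⠀
⠀⠀⠀⠀⠀⠀⠀⠀⠀⠀⠀
⠀⠿⠿⠿⠿⠿⠿⠿⠀⠀⠀
⠀⠿⠿⠿⠿⠿⠿⠿⠀⠀⠀
⠀⠿⠿⠂⠂⣾⠿⠿⠀⠀⠀
⠀⠿⠿⠂⠂⠂⠿⠿⠀⠀⠀
⠀⠿⠿⠂⠂⠂⠿⠿⠀⠀⠀
⠀⠂⠂⠂⠂⠂⠿⠀⠀⠀⠀
⠀⠿⠿⠂⠂⠂⠀⠀⠀⠀⠀
⠀⠀⠀⠀⠀⠀⠀⠀⠀⠀⠀

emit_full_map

⠿⠿⠿⠿⠿⠿⠿
⠿⠿⠿⠿⠿⠿⠿
⠿⠿⠂⠂⣾⠿⠿
⠿⠿⠂⠂⠂⠿⠿
⠿⠿⠂⠂⠂⠿⠿
⠂⠂⠂⠂⠂⠿⠀
⠿⠿⠂⠂⠂⠀⠀

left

⠀⠀⠀⠀⠀⠀⠀⠀⠀⠀⠀
⠀⠀⠀⠀⠀⠀⠀⠀⠀⠀⠀
⠀⠀⠀⠀⠀⠀⠀⠀⠀⠀⠀
⠀⠀⠿⠿⠿⠿⠿⠿⠿⠀⠀
⠀⠀⠿⠿⠿⠿⠿⠿⠿⠀⠀
⠀⠀⠿⠿⠂⣾⠂⠿⠿⠀⠀
⠀⠀⠿⠿⠂⠂⠂⠿⠿⠀⠀
⠀⠀⠿⠿⠂⠂⠂⠿⠿⠀⠀
⠀⠀⠂⠂⠂⠂⠂⠿⠀⠀⠀
⠀⠀⠿⠿⠂⠂⠂⠀⠀⠀⠀
⠀⠀⠀⠀⠀⠀⠀⠀⠀⠀⠀

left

⠀⠀⠀⠀⠀⠀⠀⠀⠀⠀⠀
⠀⠀⠀⠀⠀⠀⠀⠀⠀⠀⠀
⠀⠀⠀⠀⠀⠀⠀⠀⠀⠀⠀
⠀⠀⠀⠿⠿⠿⠿⠿⠿⠿⠀
⠀⠀⠀⠿⠿⠿⠿⠿⠿⠿⠀
⠀⠀⠀⠿⠿⣾⠂⠂⠿⠿⠀
⠀⠀⠀⠿⠿⠂⠂⠂⠿⠿⠀
⠀⠀⠀⠿⠿⠂⠂⠂⠿⠿⠀
⠀⠀⠀⠂⠂⠂⠂⠂⠿⠀⠀
⠀⠀⠀⠿⠿⠂⠂⠂⠀⠀⠀
⠀⠀⠀⠀⠀⠀⠀⠀⠀⠀⠀

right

⠀⠀⠀⠀⠀⠀⠀⠀⠀⠀⠀
⠀⠀⠀⠀⠀⠀⠀⠀⠀⠀⠀
⠀⠀⠀⠀⠀⠀⠀⠀⠀⠀⠀
⠀⠀⠿⠿⠿⠿⠿⠿⠿⠀⠀
⠀⠀⠿⠿⠿⠿⠿⠿⠿⠀⠀
⠀⠀⠿⠿⠂⣾⠂⠿⠿⠀⠀
⠀⠀⠿⠿⠂⠂⠂⠿⠿⠀⠀
⠀⠀⠿⠿⠂⠂⠂⠿⠿⠀⠀
⠀⠀⠂⠂⠂⠂⠂⠿⠀⠀⠀
⠀⠀⠿⠿⠂⠂⠂⠀⠀⠀⠀
⠀⠀⠀⠀⠀⠀⠀⠀⠀⠀⠀

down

⠀⠀⠀⠀⠀⠀⠀⠀⠀⠀⠀
⠀⠀⠀⠀⠀⠀⠀⠀⠀⠀⠀
⠀⠀⠿⠿⠿⠿⠿⠿⠿⠀⠀
⠀⠀⠿⠿⠿⠿⠿⠿⠿⠀⠀
⠀⠀⠿⠿⠂⠂⠂⠿⠿⠀⠀
⠀⠀⠿⠿⠂⣾⠂⠿⠿⠀⠀
⠀⠀⠿⠿⠂⠂⠂⠿⠿⠀⠀
⠀⠀⠂⠂⠂⠂⠂⠿⠀⠀⠀
⠀⠀⠿⠿⠂⠂⠂⠀⠀⠀⠀
⠀⠀⠀⠀⠀⠀⠀⠀⠀⠀⠀
⠀⠀⠀⠀⠀⠀⠀⠀⠀⠀⠀

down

⠀⠀⠀⠀⠀⠀⠀⠀⠀⠀⠀
⠀⠀⠿⠿⠿⠿⠿⠿⠿⠀⠀
⠀⠀⠿⠿⠿⠿⠿⠿⠿⠀⠀
⠀⠀⠿⠿⠂⠂⠂⠿⠿⠀⠀
⠀⠀⠿⠿⠂⠂⠂⠿⠿⠀⠀
⠀⠀⠿⠿⠂⣾⠂⠿⠿⠀⠀
⠀⠀⠂⠂⠂⠂⠂⠿⠀⠀⠀
⠀⠀⠿⠿⠂⠂⠂⠿⠀⠀⠀
⠀⠀⠀⠀⠀⠀⠀⠀⠀⠀⠀
⠀⠀⠀⠀⠀⠀⠀⠀⠀⠀⠀
⠀⠀⠀⠀⠀⠀⠀⠀⠀⠀⠀

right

⠀⠀⠀⠀⠀⠀⠀⠀⠀⠀⠀
⠀⠿⠿⠿⠿⠿⠿⠿⠀⠀⠀
⠀⠿⠿⠿⠿⠿⠿⠿⠀⠀⠀
⠀⠿⠿⠂⠂⠂⠿⠿⠀⠀⠀
⠀⠿⠿⠂⠂⠂⠿⠿⠀⠀⠀
⠀⠿⠿⠂⠂⣾⠿⠿⠀⠀⠀
⠀⠂⠂⠂⠂⠂⠿⠿⠀⠀⠀
⠀⠿⠿⠂⠂⠂⠿⠿⠀⠀⠀
⠀⠀⠀⠀⠀⠀⠀⠀⠀⠀⠀
⠀⠀⠀⠀⠀⠀⠀⠀⠀⠀⠀
⠀⠀⠀⠀⠀⠀⠀⠀⠀⠀⠀

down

⠀⠿⠿⠿⠿⠿⠿⠿⠀⠀⠀
⠀⠿⠿⠿⠿⠿⠿⠿⠀⠀⠀
⠀⠿⠿⠂⠂⠂⠿⠿⠀⠀⠀
⠀⠿⠿⠂⠂⠂⠿⠿⠀⠀⠀
⠀⠿⠿⠂⠂⠂⠿⠿⠀⠀⠀
⠀⠂⠂⠂⠂⣾⠿⠿⠀⠀⠀
⠀⠿⠿⠂⠂⠂⠿⠿⠀⠀⠀
⠀⠀⠀⠂⠂⠂⠿⠿⠀⠀⠀
⠀⠀⠀⠀⠀⠀⠀⠀⠀⠀⠀
⠀⠀⠀⠀⠀⠀⠀⠀⠀⠀⠀
⠀⠀⠀⠀⠀⠀⠀⠀⠀⠀⠀

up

⠀⠀⠀⠀⠀⠀⠀⠀⠀⠀⠀
⠀⠿⠿⠿⠿⠿⠿⠿⠀⠀⠀
⠀⠿⠿⠿⠿⠿⠿⠿⠀⠀⠀
⠀⠿⠿⠂⠂⠂⠿⠿⠀⠀⠀
⠀⠿⠿⠂⠂⠂⠿⠿⠀⠀⠀
⠀⠿⠿⠂⠂⣾⠿⠿⠀⠀⠀
⠀⠂⠂⠂⠂⠂⠿⠿⠀⠀⠀
⠀⠿⠿⠂⠂⠂⠿⠿⠀⠀⠀
⠀⠀⠀⠂⠂⠂⠿⠿⠀⠀⠀
⠀⠀⠀⠀⠀⠀⠀⠀⠀⠀⠀
⠀⠀⠀⠀⠀⠀⠀⠀⠀⠀⠀

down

⠀⠿⠿⠿⠿⠿⠿⠿⠀⠀⠀
⠀⠿⠿⠿⠿⠿⠿⠿⠀⠀⠀
⠀⠿⠿⠂⠂⠂⠿⠿⠀⠀⠀
⠀⠿⠿⠂⠂⠂⠿⠿⠀⠀⠀
⠀⠿⠿⠂⠂⠂⠿⠿⠀⠀⠀
⠀⠂⠂⠂⠂⣾⠿⠿⠀⠀⠀
⠀⠿⠿⠂⠂⠂⠿⠿⠀⠀⠀
⠀⠀⠀⠂⠂⠂⠿⠿⠀⠀⠀
⠀⠀⠀⠀⠀⠀⠀⠀⠀⠀⠀
⠀⠀⠀⠀⠀⠀⠀⠀⠀⠀⠀
⠀⠀⠀⠀⠀⠀⠀⠀⠀⠀⠀

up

⠀⠀⠀⠀⠀⠀⠀⠀⠀⠀⠀
⠀⠿⠿⠿⠿⠿⠿⠿⠀⠀⠀
⠀⠿⠿⠿⠿⠿⠿⠿⠀⠀⠀
⠀⠿⠿⠂⠂⠂⠿⠿⠀⠀⠀
⠀⠿⠿⠂⠂⠂⠿⠿⠀⠀⠀
⠀⠿⠿⠂⠂⣾⠿⠿⠀⠀⠀
⠀⠂⠂⠂⠂⠂⠿⠿⠀⠀⠀
⠀⠿⠿⠂⠂⠂⠿⠿⠀⠀⠀
⠀⠀⠀⠂⠂⠂⠿⠿⠀⠀⠀
⠀⠀⠀⠀⠀⠀⠀⠀⠀⠀⠀
⠀⠀⠀⠀⠀⠀⠀⠀⠀⠀⠀

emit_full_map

⠿⠿⠿⠿⠿⠿⠿
⠿⠿⠿⠿⠿⠿⠿
⠿⠿⠂⠂⠂⠿⠿
⠿⠿⠂⠂⠂⠿⠿
⠿⠿⠂⠂⣾⠿⠿
⠂⠂⠂⠂⠂⠿⠿
⠿⠿⠂⠂⠂⠿⠿
⠀⠀⠂⠂⠂⠿⠿


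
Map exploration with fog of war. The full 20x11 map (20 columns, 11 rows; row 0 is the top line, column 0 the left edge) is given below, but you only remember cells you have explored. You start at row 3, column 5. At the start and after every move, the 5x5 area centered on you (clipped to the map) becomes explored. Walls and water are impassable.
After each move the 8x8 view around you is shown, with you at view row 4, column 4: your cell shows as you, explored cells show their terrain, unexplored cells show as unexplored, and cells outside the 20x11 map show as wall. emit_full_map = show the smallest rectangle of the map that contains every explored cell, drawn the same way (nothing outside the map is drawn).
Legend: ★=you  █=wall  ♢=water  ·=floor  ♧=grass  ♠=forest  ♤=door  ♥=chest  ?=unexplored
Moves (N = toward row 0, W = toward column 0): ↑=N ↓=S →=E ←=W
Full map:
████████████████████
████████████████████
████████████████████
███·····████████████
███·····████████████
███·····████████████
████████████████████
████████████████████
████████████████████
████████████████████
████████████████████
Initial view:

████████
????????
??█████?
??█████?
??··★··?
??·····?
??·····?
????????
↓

????????
??█████?
??█████?
??·····?
??··★··?
??·····?
??█████?
????????

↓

??█████?
??█████?
??·····?
??·····?
??··★··?
??█████?
??█████?
????????

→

?█████??
?█████??
?·····█?
?·····█?
?···★·█?
?██████?
?██████?
????????

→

█████???
█████???
·····██?
·····██?
····★██?
███████?
███████?
????????

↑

????????
█████???
███████?
·····██?
····★██?
·····██?
███████?
███████?

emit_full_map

█████??
███████
·····██
····★██
·····██
███████
███████

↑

████████
????????
███████?
███████?
····★██?
·····██?
·····██?
███████?

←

████████
????????
?███████
?███████
?···★·██
?·····██
?·····██
?███████

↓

????????
?███████
?███████
?·····██
?···★·██
?·····██
?███████
?███████

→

????????
███████?
███████?
·····██?
····★██?
·····██?
███████?
███████?

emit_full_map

███████
███████
·····██
····★██
·····██
███████
███████

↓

███████?
███████?
·····██?
·····██?
····★██?
███████?
███████?
????????

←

?███████
?███████
?·····██
?·····██
?···★·██
?███████
?███████
????????

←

??██████
??██████
??·····█
??·····█
??··★··█
??██████
??██████
????????

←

???█████
???█████
??█·····
??█·····
??█·★···
??██████
??██████
????????

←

█???████
█???████
█?██····
█?██····
█?██★···
█?██████
█?██████
█???????

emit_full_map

??███████
??███████
██·····██
██·····██
██★····██
█████████
█████████


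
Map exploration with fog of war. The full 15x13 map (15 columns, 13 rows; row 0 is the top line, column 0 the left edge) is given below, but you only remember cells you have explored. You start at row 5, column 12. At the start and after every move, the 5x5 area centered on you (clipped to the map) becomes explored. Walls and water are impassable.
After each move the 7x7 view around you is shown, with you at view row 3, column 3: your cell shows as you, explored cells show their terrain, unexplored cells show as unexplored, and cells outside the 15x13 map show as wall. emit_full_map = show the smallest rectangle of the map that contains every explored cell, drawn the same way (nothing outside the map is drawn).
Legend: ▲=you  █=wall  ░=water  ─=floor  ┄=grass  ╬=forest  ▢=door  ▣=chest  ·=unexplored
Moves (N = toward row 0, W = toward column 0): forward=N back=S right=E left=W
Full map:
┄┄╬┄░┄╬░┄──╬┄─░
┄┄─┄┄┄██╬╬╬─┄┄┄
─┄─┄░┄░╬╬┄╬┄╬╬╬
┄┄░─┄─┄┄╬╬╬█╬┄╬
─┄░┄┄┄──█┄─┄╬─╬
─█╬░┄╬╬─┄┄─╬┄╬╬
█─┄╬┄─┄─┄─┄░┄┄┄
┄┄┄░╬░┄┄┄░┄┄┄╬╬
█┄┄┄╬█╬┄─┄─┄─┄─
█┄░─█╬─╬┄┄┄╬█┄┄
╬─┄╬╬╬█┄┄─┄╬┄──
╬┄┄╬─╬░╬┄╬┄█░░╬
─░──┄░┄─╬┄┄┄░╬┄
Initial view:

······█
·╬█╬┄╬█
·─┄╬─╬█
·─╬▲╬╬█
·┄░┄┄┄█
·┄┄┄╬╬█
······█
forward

······█
·╬┄╬╬╬█
·╬█╬┄╬█
·─┄▲─╬█
·─╬┄╬╬█
·┄░┄┄┄█
·┄┄┄╬╬█

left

·······
·┄╬┄╬╬╬
·╬╬█╬┄╬
·┄─▲╬─╬
·┄─╬┄╬╬
·─┄░┄┄┄
··┄┄┄╬╬

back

·┄╬┄╬╬╬
·╬╬█╬┄╬
·┄─┄╬─╬
·┄─▲┄╬╬
·─┄░┄┄┄
·░┄┄┄╬╬
·······

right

┄╬┄╬╬╬█
╬╬█╬┄╬█
┄─┄╬─╬█
┄─╬▲╬╬█
─┄░┄┄┄█
░┄┄┄╬╬█
······█

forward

······█
┄╬┄╬╬╬█
╬╬█╬┄╬█
┄─┄▲─╬█
┄─╬┄╬╬█
─┄░┄┄┄█
░┄┄┄╬╬█

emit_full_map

┄╬┄╬╬╬
╬╬█╬┄╬
┄─┄▲─╬
┄─╬┄╬╬
─┄░┄┄┄
░┄┄┄╬╬

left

·······
·┄╬┄╬╬╬
·╬╬█╬┄╬
·┄─▲╬─╬
·┄─╬┄╬╬
·─┄░┄┄┄
·░┄┄┄╬╬

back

·┄╬┄╬╬╬
·╬╬█╬┄╬
·┄─┄╬─╬
·┄─▲┄╬╬
·─┄░┄┄┄
·░┄┄┄╬╬
·······

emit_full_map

┄╬┄╬╬╬
╬╬█╬┄╬
┄─┄╬─╬
┄─▲┄╬╬
─┄░┄┄┄
░┄┄┄╬╬


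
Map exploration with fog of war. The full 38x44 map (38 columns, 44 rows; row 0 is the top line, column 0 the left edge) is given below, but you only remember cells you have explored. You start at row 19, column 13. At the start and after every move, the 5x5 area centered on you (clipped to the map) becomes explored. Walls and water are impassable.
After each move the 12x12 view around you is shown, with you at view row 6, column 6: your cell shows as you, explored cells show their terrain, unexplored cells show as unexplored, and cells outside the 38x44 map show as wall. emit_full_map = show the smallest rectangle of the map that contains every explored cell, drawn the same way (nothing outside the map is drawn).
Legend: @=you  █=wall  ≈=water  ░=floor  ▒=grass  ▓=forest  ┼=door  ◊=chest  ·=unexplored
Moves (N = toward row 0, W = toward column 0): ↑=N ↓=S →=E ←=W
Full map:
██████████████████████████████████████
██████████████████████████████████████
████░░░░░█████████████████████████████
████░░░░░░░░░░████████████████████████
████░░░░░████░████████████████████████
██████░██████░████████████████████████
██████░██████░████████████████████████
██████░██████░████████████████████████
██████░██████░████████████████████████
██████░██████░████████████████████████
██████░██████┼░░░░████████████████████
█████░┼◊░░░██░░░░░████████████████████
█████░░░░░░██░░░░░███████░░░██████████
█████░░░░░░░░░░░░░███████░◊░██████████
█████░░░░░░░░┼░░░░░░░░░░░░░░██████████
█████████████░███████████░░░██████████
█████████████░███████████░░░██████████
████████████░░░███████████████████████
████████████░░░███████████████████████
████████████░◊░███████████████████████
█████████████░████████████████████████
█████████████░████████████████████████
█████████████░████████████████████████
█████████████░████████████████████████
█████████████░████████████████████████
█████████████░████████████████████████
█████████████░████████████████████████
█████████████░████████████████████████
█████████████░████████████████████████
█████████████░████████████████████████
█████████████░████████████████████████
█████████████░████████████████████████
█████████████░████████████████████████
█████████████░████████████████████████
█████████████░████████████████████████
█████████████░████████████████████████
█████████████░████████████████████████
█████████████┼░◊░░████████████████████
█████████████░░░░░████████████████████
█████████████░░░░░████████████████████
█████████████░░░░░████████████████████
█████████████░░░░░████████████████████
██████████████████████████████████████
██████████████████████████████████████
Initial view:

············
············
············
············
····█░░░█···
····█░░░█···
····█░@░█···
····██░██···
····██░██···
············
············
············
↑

············
············
············
············
····██░██···
····█░░░█···
····█░@░█···
····█░◊░█···
····██░██···
····██░██···
············
············

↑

············
············
············
············
····██░██···
····██░██···
····█░@░█···
····█░░░█···
····█░◊░█···
····██░██···
····██░██···
············

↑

············
············
············
············
····░░┼░░···
····██░██···
····██@██···
····█░░░█···
····█░░░█···
····█░◊░█···
····██░██···
····██░██···

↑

············
············
············
············
····░░░░░···
····░░┼░░···
····██@██···
····██░██···
····█░░░█···
····█░░░█···
····█░◊░█···
····██░██···

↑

············
············
············
············
····██░░░···
····░░░░░···
····░░@░░···
····██░██···
····██░██···
····█░░░█···
····█░░░█···
····█░◊░█···

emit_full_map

██░░░
░░░░░
░░@░░
██░██
██░██
█░░░█
█░░░█
█░◊░█
██░██
██░██

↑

············
············
············
············
····██░░░···
····██░░░···
····░░@░░···
····░░┼░░···
····██░██···
····██░██···
····█░░░█···
····█░░░█···

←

············
············
············
············
····░██░░░··
····░██░░░··
····░░@░░░··
····░░░┼░░··
····███░██··
·····██░██··
·····█░░░█··
·····█░░░█··

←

············
············
············
············
····░░██░░░·
····░░██░░░·
····░░@░░░░·
····░░░░┼░░·
····████░██·
······██░██·
······█░░░█·
······█░░░█·

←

············
············
············
············
····░░░██░░░
····░░░██░░░
····░░@░░░░░
····░░░░░┼░░
····█████░██
·······██░██
·······█░░░█
·······█░░░█

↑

············
············
············
············
····█████···
····░░░██░░░
····░░@██░░░
····░░░░░░░░
····░░░░░┼░░
····█████░██
·······██░██
·······█░░░█

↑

············
············
············
············
····█████···
····█████···
····░░@██░░░
····░░░██░░░
····░░░░░░░░
····░░░░░┼░░
····█████░██
·······██░██

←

············
············
············
············
····██████··
····██████··
····◊░@░██░░
····░░░░██░░
····░░░░░░░░
·····░░░░░┼░
·····█████░█
········██░█

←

············
············
············
············
····░██████·
····░██████·
····┼◊@░░██░
····░░░░░██░
····░░░░░░░░
······░░░░░┼
······█████░
·········██░

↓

············
············
············
····░██████·
····░██████·
····┼◊░░░██░
····░░@░░██░
····░░░░░░░░
····░░░░░░░┼
······█████░
·········██░
·········█░░

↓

············
············
····░██████·
····░██████·
····┼◊░░░██░
····░░░░░██░
····░░@░░░░░
····░░░░░░░┼
····███████░
·········██░
·········█░░
·········█░░

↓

············
····░██████·
····░██████·
····┼◊░░░██░
····░░░░░██░
····░░░░░░░░
····░░@░░░░┼
····███████░
····███████░
·········█░░
·········█░░
·········█░◊

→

············
···░██████··
···░██████··
···┼◊░░░██░░
···░░░░░██░░
···░░░░░░░░░
···░░░@░░░┼░
···███████░█
···███████░█
········█░░░
········█░░░
········█░◊░

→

············
··░██████···
··░██████···
··┼◊░░░██░░░
··░░░░░██░░░
··░░░░░░░░░░
··░░░░@░░┼░░
··███████░██
··███████░██
·······█░░░█
·······█░░░█
·······█░◊░█

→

············
·░██████····
·░██████····
·┼◊░░░██░░░·
·░░░░░██░░░·
·░░░░░░░░░░·
·░░░░░@░┼░░·
·███████░██·
·███████░██·
······█░░░█·
······█░░░█·
······█░◊░█·

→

············
░██████·····
░██████·····
┼◊░░░██░░░··
░░░░░██░░░··
░░░░░░░░░░··
░░░░░░@┼░░··
███████░██··
███████░██··
·····█░░░█··
·····█░░░█··
·····█░◊░█··

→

············
██████······
██████······
◊░░░██░░░···
░░░░██░░░···
░░░░░░░░░···
░░░░░░@░░···
██████░██···
██████░██···
····█░░░█···
····█░░░█···
····█░◊░█···

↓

██████······
██████······
◊░░░██░░░···
░░░░██░░░···
░░░░░░░░░···
░░░░░░┼░░···
██████@██···
██████░██···
····█░░░█···
····█░░░█···
····█░◊░█···
····██░██···

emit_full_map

░██████···
░██████···
┼◊░░░██░░░
░░░░░██░░░
░░░░░░░░░░
░░░░░░░┼░░
███████@██
███████░██
·····█░░░█
·····█░░░█
·····█░◊░█
·····██░██
·····██░██
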